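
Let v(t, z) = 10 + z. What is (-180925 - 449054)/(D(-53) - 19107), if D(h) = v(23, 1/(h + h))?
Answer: 22259258/674761 ≈ 32.988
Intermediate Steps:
D(h) = 10 + 1/(2*h) (D(h) = 10 + 1/(h + h) = 10 + 1/(2*h))
(-180925 - 449054)/(D(-53) - 19107) = (-180925 - 449054)/((10 + (1/2)/(-53)) - 19107) = -629979/((10 + (1/2)*(-1/53)) - 19107) = -629979/((10 - 1/106) - 19107) = -629979/(1059/106 - 19107) = -629979/(-2024283/106) = -629979*(-106/2024283) = 22259258/674761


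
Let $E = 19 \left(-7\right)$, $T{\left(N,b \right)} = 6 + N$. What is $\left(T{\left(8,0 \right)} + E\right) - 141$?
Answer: $-260$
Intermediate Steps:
$E = -133$
$\left(T{\left(8,0 \right)} + E\right) - 141 = \left(\left(6 + 8\right) - 133\right) - 141 = \left(14 - 133\right) - 141 = -119 - 141 = -260$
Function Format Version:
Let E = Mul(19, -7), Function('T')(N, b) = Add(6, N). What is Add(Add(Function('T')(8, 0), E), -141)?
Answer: -260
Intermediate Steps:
E = -133
Add(Add(Function('T')(8, 0), E), -141) = Add(Add(Add(6, 8), -133), -141) = Add(Add(14, -133), -141) = Add(-119, -141) = -260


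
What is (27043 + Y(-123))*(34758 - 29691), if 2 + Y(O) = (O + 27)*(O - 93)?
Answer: 242086059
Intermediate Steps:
Y(O) = -2 + (-93 + O)*(27 + O) (Y(O) = -2 + (O + 27)*(O - 93) = -2 + (27 + O)*(-93 + O) = -2 + (-93 + O)*(27 + O))
(27043 + Y(-123))*(34758 - 29691) = (27043 + (-2513 + (-123)**2 - 66*(-123)))*(34758 - 29691) = (27043 + (-2513 + 15129 + 8118))*5067 = (27043 + 20734)*5067 = 47777*5067 = 242086059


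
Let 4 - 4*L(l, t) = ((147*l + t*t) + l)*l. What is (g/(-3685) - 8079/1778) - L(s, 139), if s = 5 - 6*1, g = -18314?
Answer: -62817598451/13103860 ≈ -4793.8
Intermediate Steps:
s = -1 (s = 5 - 6 = -1)
L(l, t) = 1 - l*(t² + 148*l)/4 (L(l, t) = 1 - ((147*l + t*t) + l)*l/4 = 1 - ((147*l + t²) + l)*l/4 = 1 - ((t² + 147*l) + l)*l/4 = 1 - (t² + 148*l)*l/4 = 1 - l*(t² + 148*l)/4)
(g/(-3685) - 8079/1778) - L(s, 139) = (-18314/(-3685) - 8079/1778) - (1 - 37*(-1)² - ¼*(-1)*139²) = (-18314*(-1/3685) - 8079*1/1778) - (1 - 37*1 - ¼*(-1)*19321) = (18314/3685 - 8079/1778) - (1 - 37 + 19321/4) = 2791177/6551930 - 1*19177/4 = 2791177/6551930 - 19177/4 = -62817598451/13103860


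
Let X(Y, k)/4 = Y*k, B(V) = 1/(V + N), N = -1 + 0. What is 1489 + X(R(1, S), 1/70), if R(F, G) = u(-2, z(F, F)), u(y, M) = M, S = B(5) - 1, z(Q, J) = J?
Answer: 52117/35 ≈ 1489.1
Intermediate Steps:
N = -1
B(V) = 1/(-1 + V) (B(V) = 1/(V - 1) = 1/(-1 + V))
S = -¾ (S = 1/(-1 + 5) - 1 = 1/4 - 1 = ¼ - 1 = -¾ ≈ -0.75000)
R(F, G) = F
X(Y, k) = 4*Y*k (X(Y, k) = 4*(Y*k) = 4*Y*k)
1489 + X(R(1, S), 1/70) = 1489 + 4*1/70 = 1489 + 4*1*(1/70) = 1489 + 2/35 = 52117/35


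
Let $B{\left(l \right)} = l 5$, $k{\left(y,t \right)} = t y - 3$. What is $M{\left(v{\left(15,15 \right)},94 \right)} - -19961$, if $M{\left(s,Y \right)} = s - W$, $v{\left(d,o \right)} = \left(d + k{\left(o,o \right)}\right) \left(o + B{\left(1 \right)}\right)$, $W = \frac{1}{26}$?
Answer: $\frac{642225}{26} \approx 24701.0$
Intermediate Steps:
$k{\left(y,t \right)} = -3 + t y$
$W = \frac{1}{26} \approx 0.038462$
$B{\left(l \right)} = 5 l$
$v{\left(d,o \right)} = \left(5 + o\right) \left(-3 + d + o^{2}\right)$ ($v{\left(d,o \right)} = \left(d + \left(-3 + o o\right)\right) \left(o + 5 \cdot 1\right) = \left(d + \left(-3 + o^{2}\right)\right) \left(o + 5\right) = \left(-3 + d + o^{2}\right) \left(5 + o\right) = \left(5 + o\right) \left(-3 + d + o^{2}\right)$)
$M{\left(s,Y \right)} = - \frac{1}{26} + s$ ($M{\left(s,Y \right)} = s - \frac{1}{26} = - \frac{1}{26} + s$)
$M{\left(v{\left(15,15 \right)},94 \right)} - -19961 = \left(- \frac{1}{26} + \left(-15 + 5 \cdot 15 + 5 \cdot 15^{2} + 15 \cdot 15 + 15 \left(-3 + 15^{2}\right)\right)\right) - -19961 = \left(- \frac{1}{26} + \left(-15 + 75 + 5 \cdot 225 + 225 + 15 \left(-3 + 225\right)\right)\right) + 19961 = \left(- \frac{1}{26} + \left(-15 + 75 + 1125 + 225 + 15 \cdot 222\right)\right) + 19961 = \left(- \frac{1}{26} + \left(-15 + 75 + 1125 + 225 + 3330\right)\right) + 19961 = \left(- \frac{1}{26} + 4740\right) + 19961 = \frac{123239}{26} + 19961 = \frac{642225}{26}$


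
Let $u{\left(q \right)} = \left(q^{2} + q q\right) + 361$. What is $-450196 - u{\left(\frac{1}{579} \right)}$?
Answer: $- \frac{151045179239}{335241} \approx -4.5056 \cdot 10^{5}$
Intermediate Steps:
$u{\left(q \right)} = 361 + 2 q^{2}$ ($u{\left(q \right)} = \left(q^{2} + q^{2}\right) + 361 = 2 q^{2} + 361 = 361 + 2 q^{2}$)
$-450196 - u{\left(\frac{1}{579} \right)} = -450196 - \left(361 + 2 \left(\frac{1}{579}\right)^{2}\right) = -450196 - \left(361 + \frac{2}{335241}\right) = -450196 - \frac{121022003}{335241} = - \frac{151045179239}{335241}$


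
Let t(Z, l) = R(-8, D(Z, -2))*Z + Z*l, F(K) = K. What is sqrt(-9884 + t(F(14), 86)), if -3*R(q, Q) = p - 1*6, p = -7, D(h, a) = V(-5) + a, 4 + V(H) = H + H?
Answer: I*sqrt(77574)/3 ≈ 92.84*I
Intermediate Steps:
V(H) = -4 + 2*H (V(H) = -4 + (H + H) = -4 + 2*H)
D(h, a) = -14 + a (D(h, a) = (-4 + 2*(-5)) + a = (-4 - 10) + a = -14 + a)
R(q, Q) = 13/3 (R(q, Q) = -(-7 - 1*6)/3 = -(-7 - 6)/3 = -1/3*(-13) = 13/3)
t(Z, l) = 13*Z/3 + Z*l
sqrt(-9884 + t(F(14), 86)) = sqrt(-9884 + (1/3)*14*(13 + 3*86)) = sqrt(-9884 + (1/3)*14*(13 + 258)) = sqrt(-9884 + (1/3)*14*271) = sqrt(-9884 + 3794/3) = sqrt(-25858/3) = I*sqrt(77574)/3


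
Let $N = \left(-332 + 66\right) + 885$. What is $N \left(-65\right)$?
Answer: $-40235$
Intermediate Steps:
$N = 619$ ($N = -266 + 885 = 619$)
$N \left(-65\right) = 619 \left(-65\right) = -40235$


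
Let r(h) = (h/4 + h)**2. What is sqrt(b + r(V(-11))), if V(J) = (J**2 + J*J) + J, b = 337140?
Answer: 9*sqrt(83065)/4 ≈ 648.47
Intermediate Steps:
V(J) = J + 2*J**2 (V(J) = (J**2 + J**2) + J = 2*J**2 + J = J + 2*J**2)
r(h) = 25*h**2/16 (r(h) = (h*(1/4) + h)**2 = (h/4 + h)**2 = (5*h/4)**2 = 25*h**2/16)
sqrt(b + r(V(-11))) = sqrt(337140 + 25*(-11*(1 + 2*(-11)))**2/16) = sqrt(337140 + 25*(-11*(1 - 22))**2/16) = sqrt(337140 + 25*(-11*(-21))**2/16) = sqrt(337140 + (25/16)*231**2) = sqrt(337140 + (25/16)*53361) = sqrt(337140 + 1334025/16) = sqrt(6728265/16) = 9*sqrt(83065)/4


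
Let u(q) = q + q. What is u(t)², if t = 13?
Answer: 676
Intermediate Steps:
u(q) = 2*q
u(t)² = (2*13)² = 26² = 676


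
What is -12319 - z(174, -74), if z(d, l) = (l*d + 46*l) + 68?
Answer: 3893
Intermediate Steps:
z(d, l) = 68 + 46*l + d*l (z(d, l) = (d*l + 46*l) + 68 = (46*l + d*l) + 68 = 68 + 46*l + d*l)
-12319 - z(174, -74) = -12319 - (68 + 46*(-74) + 174*(-74)) = -12319 - (68 - 3404 - 12876) = -12319 - 1*(-16212) = -12319 + 16212 = 3893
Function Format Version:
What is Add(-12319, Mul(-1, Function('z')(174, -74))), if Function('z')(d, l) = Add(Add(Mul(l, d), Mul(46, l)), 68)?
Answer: 3893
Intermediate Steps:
Function('z')(d, l) = Add(68, Mul(46, l), Mul(d, l)) (Function('z')(d, l) = Add(Add(Mul(d, l), Mul(46, l)), 68) = Add(Add(Mul(46, l), Mul(d, l)), 68) = Add(68, Mul(46, l), Mul(d, l)))
Add(-12319, Mul(-1, Function('z')(174, -74))) = Add(-12319, Mul(-1, Add(68, Mul(46, -74), Mul(174, -74)))) = Add(-12319, Mul(-1, Add(68, -3404, -12876))) = Add(-12319, Mul(-1, -16212)) = Add(-12319, 16212) = 3893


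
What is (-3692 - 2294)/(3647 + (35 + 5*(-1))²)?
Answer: -5986/4547 ≈ -1.3165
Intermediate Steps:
(-3692 - 2294)/(3647 + (35 + 5*(-1))²) = -5986/(3647 + (35 - 5)²) = -5986/(3647 + 30²) = -5986/(3647 + 900) = -5986/4547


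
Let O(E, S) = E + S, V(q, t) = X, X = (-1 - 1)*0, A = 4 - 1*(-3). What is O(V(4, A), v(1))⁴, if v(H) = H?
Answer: 1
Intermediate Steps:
A = 7 (A = 4 + 3 = 7)
X = 0 (X = -2*0 = 0)
V(q, t) = 0
O(V(4, A), v(1))⁴ = (0 + 1)⁴ = 1⁴ = 1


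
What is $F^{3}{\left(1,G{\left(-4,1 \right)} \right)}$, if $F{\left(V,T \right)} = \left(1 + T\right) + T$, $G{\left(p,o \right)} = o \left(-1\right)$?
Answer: $-1$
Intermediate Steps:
$G{\left(p,o \right)} = - o$
$F{\left(V,T \right)} = 1 + 2 T$
$F^{3}{\left(1,G{\left(-4,1 \right)} \right)} = \left(1 + 2 \left(\left(-1\right) 1\right)\right)^{3} = \left(1 + 2 \left(-1\right)\right)^{3} = \left(1 - 2\right)^{3} = \left(-1\right)^{3} = -1$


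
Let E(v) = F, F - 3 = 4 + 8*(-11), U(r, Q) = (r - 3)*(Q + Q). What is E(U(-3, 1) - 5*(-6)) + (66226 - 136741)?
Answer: -70596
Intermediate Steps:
U(r, Q) = 2*Q*(-3 + r) (U(r, Q) = (-3 + r)*(2*Q) = 2*Q*(-3 + r))
F = -81 (F = 3 + (4 + 8*(-11)) = 3 + (4 - 88) = 3 - 84 = -81)
E(v) = -81
E(U(-3, 1) - 5*(-6)) + (66226 - 136741) = -81 + (66226 - 136741) = -81 - 70515 = -70596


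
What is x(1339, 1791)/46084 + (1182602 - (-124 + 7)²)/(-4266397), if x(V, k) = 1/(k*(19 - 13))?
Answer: -578867529925835/2112799422433608 ≈ -0.27398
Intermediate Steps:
x(V, k) = 1/(6*k) (x(V, k) = 1/(k*6) = 1/(6*k))
x(1339, 1791)/46084 + (1182602 - (-124 + 7)²)/(-4266397) = ((⅙)/1791)/46084 + (1182602 - (-124 + 7)²)/(-4266397) = ((⅙)*(1/1791))*(1/46084) + (1182602 - 1*(-117)²)*(-1/4266397) = (1/10746)*(1/46084) + (1182602 - 1*13689)*(-1/4266397) = 1/495218664 + (1182602 - 13689)*(-1/4266397) = 1/495218664 + 1168913*(-1/4266397) = 1/495218664 - 1168913/4266397 = -578867529925835/2112799422433608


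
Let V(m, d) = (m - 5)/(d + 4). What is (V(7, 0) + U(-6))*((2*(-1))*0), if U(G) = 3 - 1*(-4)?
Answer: 0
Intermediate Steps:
V(m, d) = (-5 + m)/(4 + d)
U(G) = 7 (U(G) = 3 + 4 = 7)
(V(7, 0) + U(-6))*((2*(-1))*0) = ((-5 + 7)/(4 + 0) + 7)*((2*(-1))*0) = (2/4 + 7)*(-2*0) = ((1/4)*2 + 7)*0 = (1/2 + 7)*0 = (15/2)*0 = 0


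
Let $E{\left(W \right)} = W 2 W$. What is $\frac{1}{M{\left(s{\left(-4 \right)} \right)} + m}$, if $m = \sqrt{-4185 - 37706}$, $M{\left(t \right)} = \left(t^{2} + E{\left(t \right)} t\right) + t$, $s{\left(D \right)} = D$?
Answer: $- \frac{116}{55347} - \frac{i \sqrt{41891}}{55347} \approx -0.0020959 - 0.003698 i$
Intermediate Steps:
$E{\left(W \right)} = 2 W^{2}$ ($E{\left(W \right)} = 2 W W = 2 W^{2}$)
$M{\left(t \right)} = t + t^{2} + 2 t^{3}$ ($M{\left(t \right)} = \left(t^{2} + 2 t^{2} t\right) + t = \left(t^{2} + 2 t^{3}\right) + t = t + t^{2} + 2 t^{3}$)
$m = i \sqrt{41891}$ ($m = \sqrt{-41891} = i \sqrt{41891} \approx 204.67 i$)
$\frac{1}{M{\left(s{\left(-4 \right)} \right)} + m} = \frac{1}{- 4 \left(1 - 4 + 2 \left(-4\right)^{2}\right) + i \sqrt{41891}} = \frac{1}{- 4 \left(1 - 4 + 2 \cdot 16\right) + i \sqrt{41891}} = \frac{1}{- 4 \left(1 - 4 + 32\right) + i \sqrt{41891}} = \frac{1}{\left(-4\right) 29 + i \sqrt{41891}} = \frac{1}{-116 + i \sqrt{41891}}$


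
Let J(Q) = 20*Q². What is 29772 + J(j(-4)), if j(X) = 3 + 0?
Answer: 29952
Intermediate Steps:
j(X) = 3
29772 + J(j(-4)) = 29772 + 20*3² = 29772 + 20*9 = 29772 + 180 = 29952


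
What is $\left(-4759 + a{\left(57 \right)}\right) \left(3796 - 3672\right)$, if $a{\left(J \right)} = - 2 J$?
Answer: $-604252$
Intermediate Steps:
$\left(-4759 + a{\left(57 \right)}\right) \left(3796 - 3672\right) = \left(-4759 - 114\right) \left(3796 - 3672\right) = \left(-4759 - 114\right) 124 = \left(-4873\right) 124 = -604252$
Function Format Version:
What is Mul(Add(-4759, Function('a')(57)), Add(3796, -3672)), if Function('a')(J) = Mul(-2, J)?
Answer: -604252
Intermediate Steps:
Mul(Add(-4759, Function('a')(57)), Add(3796, -3672)) = Mul(Add(-4759, Mul(-2, 57)), Add(3796, -3672)) = Mul(Add(-4759, -114), 124) = Mul(-4873, 124) = -604252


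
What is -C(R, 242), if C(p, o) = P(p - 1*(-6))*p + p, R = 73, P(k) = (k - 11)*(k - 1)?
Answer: -387265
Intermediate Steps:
P(k) = (-1 + k)*(-11 + k) (P(k) = (-11 + k)*(-1 + k) = (-1 + k)*(-11 + k))
C(p, o) = p + p*(-61 + (6 + p)² - 12*p) (C(p, o) = (11 + (p - 1*(-6))² - 12*(p - 1*(-6)))*p + p = (11 + (p + 6)² - 12*(p + 6))*p + p = (11 + (6 + p)² - 12*(6 + p))*p + p = (11 + (6 + p)² + (-72 - 12*p))*p + p = (-61 + (6 + p)² - 12*p)*p + p = p*(-61 + (6 + p)² - 12*p) + p = p + p*(-61 + (6 + p)² - 12*p))
-C(R, 242) = -73*(-24 + 73²) = -73*(-24 + 5329) = -73*5305 = -1*387265 = -387265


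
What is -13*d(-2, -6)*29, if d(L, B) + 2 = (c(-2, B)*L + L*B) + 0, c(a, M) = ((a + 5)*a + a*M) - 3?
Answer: -1508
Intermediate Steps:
c(a, M) = -3 + M*a + a*(5 + a) (c(a, M) = ((5 + a)*a + M*a) - 3 = (a*(5 + a) + M*a) - 3 = (M*a + a*(5 + a)) - 3 = -3 + M*a + a*(5 + a))
d(L, B) = -2 + B*L + L*(-9 - 2*B) (d(L, B) = -2 + (((-3 + (-2)² + 5*(-2) + B*(-2))*L + L*B) + 0) = -2 + (((-3 + 4 - 10 - 2*B)*L + B*L) + 0) = -2 + (((-9 - 2*B)*L + B*L) + 0) = -2 + ((L*(-9 - 2*B) + B*L) + 0) = -2 + ((B*L + L*(-9 - 2*B)) + 0) = -2 + (B*L + L*(-9 - 2*B)) = -2 + B*L + L*(-9 - 2*B))
-13*d(-2, -6)*29 = -13*(-2 - 9*(-2) - 1*(-6)*(-2))*29 = -13*(-2 + 18 - 12)*29 = -13*4*29 = -52*29 = -1508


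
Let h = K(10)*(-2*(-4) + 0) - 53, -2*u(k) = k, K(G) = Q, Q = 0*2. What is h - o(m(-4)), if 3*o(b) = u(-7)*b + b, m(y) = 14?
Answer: -74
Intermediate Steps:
Q = 0
K(G) = 0
u(k) = -k/2
h = -53 (h = 0*(-2*(-4) + 0) - 53 = 0*(8 + 0) - 53 = 0*8 - 53 = 0 - 53 = -53)
o(b) = 3*b/2 (o(b) = ((-1/2*(-7))*b + b)/3 = (7*b/2 + b)/3 = (9*b/2)/3 = 3*b/2)
h - o(m(-4)) = -53 - 3*14/2 = -53 - 1*21 = -53 - 21 = -74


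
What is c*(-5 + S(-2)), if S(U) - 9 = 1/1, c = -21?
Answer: -105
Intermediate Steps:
S(U) = 10 (S(U) = 9 + 1/1 = 9 + 1 = 10)
c*(-5 + S(-2)) = -21*(-5 + 10) = -21*5 = -105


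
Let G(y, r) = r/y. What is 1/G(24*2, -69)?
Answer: -16/23 ≈ -0.69565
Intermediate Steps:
1/G(24*2, -69) = 1/(-69/(24*2)) = 1/(-69/48) = 1/(-69*1/48) = 1/(-23/16) = -16/23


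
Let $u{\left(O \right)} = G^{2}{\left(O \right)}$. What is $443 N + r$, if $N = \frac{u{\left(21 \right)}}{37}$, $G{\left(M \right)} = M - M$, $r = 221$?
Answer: $221$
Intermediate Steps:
$G{\left(M \right)} = 0$
$u{\left(O \right)} = 0$ ($u{\left(O \right)} = 0^{2} = 0$)
$N = 0$ ($N = \frac{0}{37} = 0 \cdot \frac{1}{37} = 0$)
$443 N + r = 443 \cdot 0 + 221 = 0 + 221 = 221$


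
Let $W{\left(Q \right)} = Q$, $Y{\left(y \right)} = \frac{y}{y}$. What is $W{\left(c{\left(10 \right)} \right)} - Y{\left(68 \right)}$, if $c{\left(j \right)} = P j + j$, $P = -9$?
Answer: $-81$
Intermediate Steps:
$Y{\left(y \right)} = 1$
$c{\left(j \right)} = - 8 j$ ($c{\left(j \right)} = - 9 j + j = - 8 j$)
$W{\left(c{\left(10 \right)} \right)} - Y{\left(68 \right)} = \left(-8\right) 10 - 1 = -80 - 1 = -81$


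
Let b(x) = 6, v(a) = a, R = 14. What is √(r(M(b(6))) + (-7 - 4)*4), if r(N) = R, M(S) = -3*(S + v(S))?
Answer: I*√30 ≈ 5.4772*I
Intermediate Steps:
M(S) = -6*S (M(S) = -3*(S + S) = -6*S)
r(N) = 14
√(r(M(b(6))) + (-7 - 4)*4) = √(14 + (-7 - 4)*4) = √(14 - 11*4) = √(14 - 44) = √(-30) = I*√30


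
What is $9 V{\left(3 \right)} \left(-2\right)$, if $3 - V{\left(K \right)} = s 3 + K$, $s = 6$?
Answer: $324$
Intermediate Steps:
$V{\left(K \right)} = -15 - K$ ($V{\left(K \right)} = 3 - \left(6 \cdot 3 + K\right) = 3 - \left(18 + K\right) = -15 - K$)
$9 V{\left(3 \right)} \left(-2\right) = 9 \left(-15 - 3\right) \left(-2\right) = 9 \left(-18\right) \left(-2\right) = \left(-162\right) \left(-2\right) = 324$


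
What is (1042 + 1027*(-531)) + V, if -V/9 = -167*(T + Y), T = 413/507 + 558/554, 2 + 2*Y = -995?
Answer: -120852657145/93626 ≈ -1.2908e+6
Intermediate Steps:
Y = -997/2 (Y = -1 + (½)*(-995) = -1 - 995/2 = -997/2 ≈ -498.50)
T = 255854/140439 (T = 413*(1/507) + 558*(1/554) = 413/507 + 279/277 = 255854/140439 ≈ 1.8218)
V = -69892493475/93626 (V = -(-1503)*(255854/140439 - 997/2) = -(-1503)*(-139505975)/280878 = -9*23297497825/280878 = -69892493475/93626 ≈ -7.4651e+5)
(1042 + 1027*(-531)) + V = (1042 + 1027*(-531)) - 69892493475/93626 = (1042 - 545337) - 69892493475/93626 = -544295 - 69892493475/93626 = -120852657145/93626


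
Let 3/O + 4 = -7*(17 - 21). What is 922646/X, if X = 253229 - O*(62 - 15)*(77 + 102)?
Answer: 7381168/2017419 ≈ 3.6587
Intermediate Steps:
O = ⅛ (O = 3/(-4 - 7*(17 - 21)) = 3/(-4 - 7*(-4)) = 3/(-4 + 28) = 3/24 = 3*(1/24) = ⅛ ≈ 0.12500)
X = 2017419/8 (X = 253229 - (62 - 15)*(77 + 102)/8 = 253229 - 47*179/8 = 253229 - 8413/8 = 2017419/8 ≈ 2.5218e+5)
922646/X = 922646/(2017419/8) = 922646*(8/2017419) = 7381168/2017419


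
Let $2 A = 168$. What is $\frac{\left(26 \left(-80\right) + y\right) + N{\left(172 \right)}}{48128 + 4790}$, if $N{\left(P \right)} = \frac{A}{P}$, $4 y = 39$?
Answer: $- \frac{355999}{9101896} \approx -0.039113$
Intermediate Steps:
$y = \frac{39}{4}$ ($y = \frac{1}{4} \cdot 39 = \frac{39}{4} \approx 9.75$)
$A = 84$ ($A = \frac{1}{2} \cdot 168 = 84$)
$N{\left(P \right)} = \frac{84}{P}$
$\frac{\left(26 \left(-80\right) + y\right) + N{\left(172 \right)}}{48128 + 4790} = \frac{\left(26 \left(-80\right) + \frac{39}{4}\right) + \frac{84}{172}}{48128 + 4790} = \frac{\left(-2080 + \frac{39}{4}\right) + 84 \cdot \frac{1}{172}}{52918} = \left(- \frac{8281}{4} + \frac{21}{43}\right) \frac{1}{52918} = \left(- \frac{355999}{172}\right) \frac{1}{52918} = - \frac{355999}{9101896}$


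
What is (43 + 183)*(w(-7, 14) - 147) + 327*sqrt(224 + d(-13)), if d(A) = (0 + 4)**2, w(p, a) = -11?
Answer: -35708 + 1308*sqrt(15) ≈ -30642.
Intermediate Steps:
d(A) = 16 (d(A) = 4**2 = 16)
(43 + 183)*(w(-7, 14) - 147) + 327*sqrt(224 + d(-13)) = (43 + 183)*(-11 - 147) + 327*sqrt(224 + 16) = 226*(-158) + 327*sqrt(240) = -35708 + 327*(4*sqrt(15)) = -35708 + 1308*sqrt(15)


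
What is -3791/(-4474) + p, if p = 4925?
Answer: 22038241/4474 ≈ 4925.8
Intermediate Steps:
-3791/(-4474) + p = -3791/(-4474) + 4925 = -3791*(-1/4474) + 4925 = 3791/4474 + 4925 = 22038241/4474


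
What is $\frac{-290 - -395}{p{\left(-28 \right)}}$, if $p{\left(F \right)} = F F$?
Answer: $\frac{15}{112} \approx 0.13393$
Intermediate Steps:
$p{\left(F \right)} = F^{2}$
$\frac{-290 - -395}{p{\left(-28 \right)}} = \frac{-290 - -395}{\left(-28\right)^{2}} = \frac{-290 + 395}{784} = 105 \cdot \frac{1}{784} = \frac{15}{112}$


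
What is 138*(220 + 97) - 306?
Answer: 43440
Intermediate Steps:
138*(220 + 97) - 306 = 138*317 - 306 = 43746 - 306 = 43440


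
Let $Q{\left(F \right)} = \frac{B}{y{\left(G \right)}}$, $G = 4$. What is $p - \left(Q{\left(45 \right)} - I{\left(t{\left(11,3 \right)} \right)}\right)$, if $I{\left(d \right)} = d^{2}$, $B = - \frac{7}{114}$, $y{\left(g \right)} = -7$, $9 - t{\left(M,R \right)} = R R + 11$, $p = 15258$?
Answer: $\frac{1753205}{114} \approx 15379.0$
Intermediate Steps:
$t{\left(M,R \right)} = -2 - R^{2}$ ($t{\left(M,R \right)} = 9 - \left(R R + 11\right) = 9 - \left(R^{2} + 11\right) = 9 - \left(11 + R^{2}\right) = -2 - R^{2}$)
$B = - \frac{7}{114}$ ($B = \left(-7\right) \frac{1}{114} = - \frac{7}{114} \approx -0.061404$)
$Q{\left(F \right)} = \frac{1}{114}$ ($Q{\left(F \right)} = - \frac{7}{114 \left(-7\right)} = \left(- \frac{7}{114}\right) \left(- \frac{1}{7}\right) = \frac{1}{114}$)
$p - \left(Q{\left(45 \right)} - I{\left(t{\left(11,3 \right)} \right)}\right) = 15258 - \left(\frac{1}{114} - \left(-2 - 3^{2}\right)^{2}\right) = 15258 - \left(\frac{1}{114} - \left(-2 - 9\right)^{2}\right) = 15258 - \left(\frac{1}{114} - \left(-11\right)^{2}\right) = 15258 - \left(\frac{1}{114} - 121\right) = 15258 - - \frac{13793}{114} = 15258 + \frac{13793}{114} = \frac{1753205}{114}$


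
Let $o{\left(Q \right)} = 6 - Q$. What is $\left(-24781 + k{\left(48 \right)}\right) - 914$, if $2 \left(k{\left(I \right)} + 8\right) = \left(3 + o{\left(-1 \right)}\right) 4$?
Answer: $-25683$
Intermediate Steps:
$k{\left(I \right)} = 12$ ($k{\left(I \right)} = -8 + \frac{\left(3 + \left(6 - -1\right)\right) 4}{2} = -8 + \frac{\left(3 + \left(6 + 1\right)\right) 4}{2} = -8 + \frac{\left(3 + 7\right) 4}{2} = -8 + \frac{10 \cdot 4}{2} = -8 + \frac{1}{2} \cdot 40 = -8 + 20 = 12$)
$\left(-24781 + k{\left(48 \right)}\right) - 914 = \left(-24781 + 12\right) - 914 = -24769 - 914 = -25683$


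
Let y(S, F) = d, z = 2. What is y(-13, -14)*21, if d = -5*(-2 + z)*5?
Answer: 0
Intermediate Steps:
d = 0 (d = -5*(-2 + 2)*5 = -5*0*5 = -1*0*5 = 0*5 = 0)
y(S, F) = 0
y(-13, -14)*21 = 0*21 = 0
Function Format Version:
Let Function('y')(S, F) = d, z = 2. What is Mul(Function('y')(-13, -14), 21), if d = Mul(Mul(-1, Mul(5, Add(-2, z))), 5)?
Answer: 0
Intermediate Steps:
d = 0 (d = Mul(Mul(-1, Mul(5, Add(-2, 2))), 5) = Mul(Mul(-1, Mul(5, 0)), 5) = Mul(Mul(-1, 0), 5) = Mul(0, 5) = 0)
Function('y')(S, F) = 0
Mul(Function('y')(-13, -14), 21) = Mul(0, 21) = 0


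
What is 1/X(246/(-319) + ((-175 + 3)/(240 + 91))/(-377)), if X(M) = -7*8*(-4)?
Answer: 1/224 ≈ 0.0044643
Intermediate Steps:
X(M) = 224 (X(M) = -56*(-4) = 224)
1/X(246/(-319) + ((-175 + 3)/(240 + 91))/(-377)) = 1/224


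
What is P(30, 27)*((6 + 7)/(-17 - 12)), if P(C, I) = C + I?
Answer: -741/29 ≈ -25.552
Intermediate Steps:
P(30, 27)*((6 + 7)/(-17 - 12)) = (30 + 27)*((6 + 7)/(-17 - 12)) = 57*(13/(-29)) = 57*(13*(-1/29)) = 57*(-13/29) = -741/29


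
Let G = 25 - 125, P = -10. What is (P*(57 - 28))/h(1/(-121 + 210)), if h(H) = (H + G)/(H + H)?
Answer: 580/8899 ≈ 0.065176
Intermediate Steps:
G = -100
h(H) = (-100 + H)/(2*H) (h(H) = (H - 100)/(H + H) = (-100 + H)/((2*H)) = (-100 + H)*(1/(2*H)) = (-100 + H)/(2*H))
(P*(57 - 28))/h(1/(-121 + 210)) = (-10*(57 - 28))/(((-100 + 1/(-121 + 210))/(2*(1/(-121 + 210))))) = (-10*29)/(((-100 + 1/89)/(2*(1/89)))) = -290*2/(89*(-100 + 1/89)) = -290/((½)*89*(-8899/89)) = -290/(-8899/2) = -290*(-2/8899) = 580/8899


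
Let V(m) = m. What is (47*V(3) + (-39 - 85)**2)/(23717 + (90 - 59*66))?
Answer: 15517/19913 ≈ 0.77924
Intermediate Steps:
(47*V(3) + (-39 - 85)**2)/(23717 + (90 - 59*66)) = (47*3 + (-39 - 85)**2)/(23717 + (90 - 59*66)) = (141 + (-124)**2)/(23717 + (90 - 3894)) = (141 + 15376)/(23717 - 3804) = 15517/19913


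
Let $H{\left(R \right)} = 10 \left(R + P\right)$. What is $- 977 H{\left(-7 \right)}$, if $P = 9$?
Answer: $-19540$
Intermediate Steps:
$H{\left(R \right)} = 90 + 10 R$ ($H{\left(R \right)} = 10 \left(R + 9\right) = 10 \left(9 + R\right) = 90 + 10 R$)
$- 977 H{\left(-7 \right)} = - 977 \left(90 + 10 \left(-7\right)\right) = - 977 \left(90 - 70\right) = \left(-977\right) 20 = -19540$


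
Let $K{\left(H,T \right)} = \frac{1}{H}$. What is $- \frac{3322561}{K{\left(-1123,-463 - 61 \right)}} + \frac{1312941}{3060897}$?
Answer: $\frac{543853766151792}{145757} \approx 3.7312 \cdot 10^{9}$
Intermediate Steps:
$- \frac{3322561}{K{\left(-1123,-463 - 61 \right)}} + \frac{1312941}{3060897} = - \frac{3322561}{\frac{1}{-1123}} + \frac{1312941}{3060897} = - \frac{3322561}{- \frac{1}{1123}} + 1312941 \cdot \frac{1}{3060897} = \left(-3322561\right) \left(-1123\right) + \frac{62521}{145757} = 3731236003 + \frac{62521}{145757} = \frac{543853766151792}{145757}$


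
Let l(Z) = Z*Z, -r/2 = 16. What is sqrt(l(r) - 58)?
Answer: sqrt(966) ≈ 31.081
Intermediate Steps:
r = -32 (r = -2*16 = -32)
l(Z) = Z**2
sqrt(l(r) - 58) = sqrt((-32)**2 - 58) = sqrt(1024 - 58) = sqrt(966)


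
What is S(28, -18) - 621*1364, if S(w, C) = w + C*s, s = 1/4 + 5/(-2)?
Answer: -1693951/2 ≈ -8.4698e+5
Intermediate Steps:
s = -9/4 (s = 1*(¼) + 5*(-½) = ¼ - 5/2 = -9/4 ≈ -2.2500)
S(w, C) = w - 9*C/4 (S(w, C) = w + C*(-9/4) = w - 9*C/4)
S(28, -18) - 621*1364 = (28 - 9/4*(-18)) - 621*1364 = (28 + 81/2) - 847044 = 137/2 - 847044 = -1693951/2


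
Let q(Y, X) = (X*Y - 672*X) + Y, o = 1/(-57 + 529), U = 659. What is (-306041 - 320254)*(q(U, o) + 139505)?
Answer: -41434045701525/472 ≈ -8.7784e+10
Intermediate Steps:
o = 1/472 ≈ 0.0021186
q(Y, X) = Y - 672*X + X*Y (q(Y, X) = (-672*X + X*Y) + Y = Y - 672*X + X*Y)
(-306041 - 320254)*(q(U, o) + 139505) = (-306041 - 320254)*((659 - 672*1/472 + (1/472)*659) + 139505) = -626295*((659 - 84/59 + 659/472) + 139505) = -626295*(311035/472 + 139505) = -626295*66157395/472 = -41434045701525/472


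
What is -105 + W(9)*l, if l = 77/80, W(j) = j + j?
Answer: -3507/40 ≈ -87.675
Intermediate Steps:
W(j) = 2*j
l = 77/80 (l = 77*(1/80) = 77/80 ≈ 0.96250)
-105 + W(9)*l = -105 + (2*9)*(77/80) = -105 + 18*(77/80) = -105 + 693/40 = -3507/40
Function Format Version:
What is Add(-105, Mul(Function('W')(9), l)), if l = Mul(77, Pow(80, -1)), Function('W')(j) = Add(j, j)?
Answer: Rational(-3507, 40) ≈ -87.675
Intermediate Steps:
Function('W')(j) = Mul(2, j)
l = Rational(77, 80) (l = Mul(77, Rational(1, 80)) = Rational(77, 80) ≈ 0.96250)
Add(-105, Mul(Function('W')(9), l)) = Add(-105, Mul(Mul(2, 9), Rational(77, 80))) = Add(-105, Mul(18, Rational(77, 80))) = Add(-105, Rational(693, 40)) = Rational(-3507, 40)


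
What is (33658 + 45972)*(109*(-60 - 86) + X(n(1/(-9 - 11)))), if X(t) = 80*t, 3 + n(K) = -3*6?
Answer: -1401010220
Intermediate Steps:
n(K) = -21 (n(K) = -3 - 3*6 = -3 - 18 = -21)
(33658 + 45972)*(109*(-60 - 86) + X(n(1/(-9 - 11)))) = (33658 + 45972)*(109*(-60 - 86) + 80*(-21)) = 79630*(109*(-146) - 1680) = 79630*(-15914 - 1680) = 79630*(-17594) = -1401010220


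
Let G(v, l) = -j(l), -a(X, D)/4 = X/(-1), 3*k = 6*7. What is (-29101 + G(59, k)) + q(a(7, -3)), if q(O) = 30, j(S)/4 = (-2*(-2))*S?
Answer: -29295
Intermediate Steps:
j(S) = 16*S (j(S) = 4*((-2*(-2))*S) = 4*(4*S) = 16*S)
k = 14 (k = (6*7)/3 = (1/3)*42 = 14)
a(X, D) = 4*X (a(X, D) = -4*X/(-1) = -4*X*(-1) = -(-4)*X = 4*X)
G(v, l) = -16*l
(-29101 + G(59, k)) + q(a(7, -3)) = (-29101 - 16*14) + 30 = (-29101 - 224) + 30 = -29325 + 30 = -29295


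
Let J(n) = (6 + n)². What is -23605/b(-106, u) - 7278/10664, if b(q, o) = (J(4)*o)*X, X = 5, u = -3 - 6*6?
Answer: 686267/1299675 ≈ 0.52803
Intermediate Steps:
u = -39 (u = -3 - 36 = -39)
b(q, o) = 500*o (b(q, o) = ((6 + 4)²*o)*5 = (10²*o)*5 = (100*o)*5 = 500*o)
-23605/b(-106, u) - 7278/10664 = -23605/(500*(-39)) - 7278/10664 = -23605/(-19500) - 7278*1/10664 = -23605*(-1/19500) - 3639/5332 = 4721/3900 - 3639/5332 = 686267/1299675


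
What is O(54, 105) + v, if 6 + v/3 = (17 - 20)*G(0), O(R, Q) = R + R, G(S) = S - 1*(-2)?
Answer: 72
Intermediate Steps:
G(S) = 2 + S (G(S) = S + 2 = 2 + S)
O(R, Q) = 2*R
v = -36 (v = -18 + 3*((17 - 20)*(2 + 0)) = -18 + 3*(-3*2) = -18 + 3*(-6) = -18 - 18 = -36)
O(54, 105) + v = 2*54 - 36 = 108 - 36 = 72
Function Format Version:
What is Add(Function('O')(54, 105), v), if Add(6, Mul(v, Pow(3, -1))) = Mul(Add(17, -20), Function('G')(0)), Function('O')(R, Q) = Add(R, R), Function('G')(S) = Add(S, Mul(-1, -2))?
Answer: 72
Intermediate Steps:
Function('G')(S) = Add(2, S) (Function('G')(S) = Add(S, 2) = Add(2, S))
Function('O')(R, Q) = Mul(2, R)
v = -36 (v = Add(-18, Mul(3, Mul(Add(17, -20), Add(2, 0)))) = Add(-18, Mul(3, Mul(-3, 2))) = Add(-18, Mul(3, -6)) = Add(-18, -18) = -36)
Add(Function('O')(54, 105), v) = Add(Mul(2, 54), -36) = Add(108, -36) = 72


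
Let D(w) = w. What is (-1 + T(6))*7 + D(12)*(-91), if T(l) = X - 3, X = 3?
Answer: -1099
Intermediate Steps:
T(l) = 0 (T(l) = 3 - 3 = 0)
(-1 + T(6))*7 + D(12)*(-91) = (-1 + 0)*7 + 12*(-91) = -1*7 - 1092 = -7 - 1092 = -1099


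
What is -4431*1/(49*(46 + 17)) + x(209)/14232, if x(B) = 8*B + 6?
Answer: -153127/116228 ≈ -1.3175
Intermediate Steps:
x(B) = 6 + 8*B
-4431*1/(49*(46 + 17)) + x(209)/14232 = -4431*1/(49*(46 + 17)) + (6 + 8*209)/14232 = -4431/(63*49) + (6 + 1672)*(1/14232) = -4431/3087 + 1678*(1/14232) = -4431*1/3087 + 839/7116 = -211/147 + 839/7116 = -153127/116228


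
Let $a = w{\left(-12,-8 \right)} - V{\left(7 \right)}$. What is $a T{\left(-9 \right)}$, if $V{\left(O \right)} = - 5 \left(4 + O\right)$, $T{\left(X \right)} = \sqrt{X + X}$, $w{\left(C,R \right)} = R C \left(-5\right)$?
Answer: $- 1275 i \sqrt{2} \approx - 1803.1 i$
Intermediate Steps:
$w{\left(C,R \right)} = - 5 C R$ ($w{\left(C,R \right)} = C R \left(-5\right) = - 5 C R$)
$T{\left(X \right)} = \sqrt{2} \sqrt{X}$ ($T{\left(X \right)} = \sqrt{2 X} = \sqrt{2} \sqrt{X}$)
$V{\left(O \right)} = -20 - 5 O$
$a = -425$ ($a = \left(-5\right) \left(-12\right) \left(-8\right) - \left(-20 - 35\right) = -480 - \left(-20 - 35\right) = -480 - -55 = -480 + 55 = -425$)
$a T{\left(-9 \right)} = - 425 \sqrt{2} \sqrt{-9} = - 425 \sqrt{2} \cdot 3 i = - 425 \cdot 3 i \sqrt{2} = - 1275 i \sqrt{2}$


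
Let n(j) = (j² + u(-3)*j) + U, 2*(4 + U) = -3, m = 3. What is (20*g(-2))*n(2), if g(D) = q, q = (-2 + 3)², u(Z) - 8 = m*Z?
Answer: -70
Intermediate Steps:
u(Z) = 8 + 3*Z
U = -11/2 (U = -4 + (½)*(-3) = -4 - 3/2 = -11/2 ≈ -5.5000)
q = 1 (q = 1² = 1)
n(j) = -11/2 + j² - j (n(j) = (j² + (8 + 3*(-3))*j) - 11/2 = (j² + (8 - 9)*j) - 11/2 = (j² - j) - 11/2 = -11/2 + j² - j)
g(D) = 1
(20*g(-2))*n(2) = (20*1)*(-11/2 + 2² - 1*2) = 20*(-11/2 + 4 - 2) = 20*(-7/2) = -70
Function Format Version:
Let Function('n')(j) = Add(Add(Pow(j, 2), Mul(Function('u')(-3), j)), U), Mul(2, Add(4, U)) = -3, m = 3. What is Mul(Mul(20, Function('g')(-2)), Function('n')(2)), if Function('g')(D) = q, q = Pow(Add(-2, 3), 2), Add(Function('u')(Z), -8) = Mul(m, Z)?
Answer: -70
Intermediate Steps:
Function('u')(Z) = Add(8, Mul(3, Z))
U = Rational(-11, 2) (U = Add(-4, Mul(Rational(1, 2), -3)) = Add(-4, Rational(-3, 2)) = Rational(-11, 2) ≈ -5.5000)
q = 1 (q = Pow(1, 2) = 1)
Function('n')(j) = Add(Rational(-11, 2), Pow(j, 2), Mul(-1, j)) (Function('n')(j) = Add(Add(Pow(j, 2), Mul(Add(8, Mul(3, -3)), j)), Rational(-11, 2)) = Add(Add(Pow(j, 2), Mul(Add(8, -9), j)), Rational(-11, 2)) = Add(Add(Pow(j, 2), Mul(-1, j)), Rational(-11, 2)) = Add(Rational(-11, 2), Pow(j, 2), Mul(-1, j)))
Function('g')(D) = 1
Mul(Mul(20, Function('g')(-2)), Function('n')(2)) = Mul(Mul(20, 1), Add(Rational(-11, 2), Pow(2, 2), Mul(-1, 2))) = Mul(20, Add(Rational(-11, 2), 4, -2)) = Mul(20, Rational(-7, 2)) = -70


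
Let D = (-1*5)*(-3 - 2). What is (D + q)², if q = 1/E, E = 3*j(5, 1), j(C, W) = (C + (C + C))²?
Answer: 284799376/455625 ≈ 625.07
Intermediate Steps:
j(C, W) = 9*C² (j(C, W) = (C + 2*C)² = (3*C)² = 9*C²)
E = 675 (E = 3*(9*5²) = 3*(9*25) = 3*225 = 675)
q = 1/675 ≈ 0.0014815
D = 25 (D = -5*(-5) = 25)
(D + q)² = (25 + 1/675)² = (16876/675)² = 284799376/455625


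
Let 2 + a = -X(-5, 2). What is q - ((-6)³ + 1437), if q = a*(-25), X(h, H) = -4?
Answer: -1271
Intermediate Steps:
a = 2 (a = -2 - 1*(-4) = -2 + 4 = 2)
q = -50 (q = 2*(-25) = -50)
q - ((-6)³ + 1437) = -50 - ((-6)³ + 1437) = -50 - (-216 + 1437) = -50 - 1*1221 = -50 - 1221 = -1271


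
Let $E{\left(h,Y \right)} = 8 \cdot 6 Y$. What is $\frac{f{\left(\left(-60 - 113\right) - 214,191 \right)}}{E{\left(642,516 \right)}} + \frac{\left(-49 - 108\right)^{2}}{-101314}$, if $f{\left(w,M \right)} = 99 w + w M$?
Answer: $- \frac{7739649}{1621024} \approx -4.7745$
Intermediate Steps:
$f{\left(w,M \right)} = 99 w + M w$
$E{\left(h,Y \right)} = 48 Y$
$\frac{f{\left(\left(-60 - 113\right) - 214,191 \right)}}{E{\left(642,516 \right)}} + \frac{\left(-49 - 108\right)^{2}}{-101314} = \frac{\left(\left(-60 - 113\right) - 214\right) \left(99 + 191\right)}{48 \cdot 516} + \frac{\left(-49 - 108\right)^{2}}{-101314} = \frac{\left(-173 - 214\right) 290}{24768} + \left(-157\right)^{2} \left(- \frac{1}{101314}\right) = \left(-387\right) 290 \cdot \frac{1}{24768} + 24649 \left(- \frac{1}{101314}\right) = \left(-112230\right) \frac{1}{24768} - \frac{24649}{101314} = - \frac{145}{32} - \frac{24649}{101314} = - \frac{7739649}{1621024}$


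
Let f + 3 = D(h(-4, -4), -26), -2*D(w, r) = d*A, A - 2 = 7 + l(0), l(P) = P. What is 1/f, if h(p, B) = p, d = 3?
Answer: -2/33 ≈ -0.060606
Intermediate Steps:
A = 9 (A = 2 + (7 + 0) = 2 + 7 = 9)
D(w, r) = -27/2 (D(w, r) = -3*9/2 = -1/2*27 = -27/2)
f = -33/2 (f = -3 - 27/2 = -33/2 ≈ -16.500)
1/f = 1/(-33/2) = -2/33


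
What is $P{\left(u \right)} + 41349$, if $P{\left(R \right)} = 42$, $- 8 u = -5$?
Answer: $41391$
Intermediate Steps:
$u = \frac{5}{8}$ ($u = \left(- \frac{1}{8}\right) \left(-5\right) = \frac{5}{8} \approx 0.625$)
$P{\left(u \right)} + 41349 = 42 + 41349 = 41391$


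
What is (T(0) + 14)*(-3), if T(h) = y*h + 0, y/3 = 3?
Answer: -42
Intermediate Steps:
y = 9 (y = 3*3 = 9)
T(h) = 9*h (T(h) = 9*h + 0 = 9*h)
(T(0) + 14)*(-3) = (9*0 + 14)*(-3) = (0 + 14)*(-3) = 14*(-3) = -42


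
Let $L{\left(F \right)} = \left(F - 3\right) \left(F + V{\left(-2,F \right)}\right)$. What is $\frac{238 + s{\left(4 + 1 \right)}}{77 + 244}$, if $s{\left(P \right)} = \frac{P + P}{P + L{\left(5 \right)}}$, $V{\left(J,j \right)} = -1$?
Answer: $\frac{3104}{4173} \approx 0.74383$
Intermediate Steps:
$L{\left(F \right)} = \left(-1 + F\right) \left(-3 + F\right)$ ($L{\left(F \right)} = \left(F - 3\right) \left(F - 1\right) = \left(-3 + F\right) \left(-1 + F\right) = \left(-1 + F\right) \left(-3 + F\right)$)
$s{\left(P \right)} = \frac{2 P}{8 + P}$ ($s{\left(P \right)} = \frac{P + P}{P + \left(3 + 5^{2} - 20\right)} = \frac{2 P}{P + \left(3 + 25 - 20\right)} = \frac{2 P}{P + 8} = \frac{2 P}{8 + P}$)
$\frac{238 + s{\left(4 + 1 \right)}}{77 + 244} = \frac{238 + \frac{2 \left(4 + 1\right)}{8 + \left(4 + 1\right)}}{77 + 244} = \frac{238 + 2 \cdot 5 \frac{1}{8 + 5}}{321} = \left(238 + 2 \cdot 5 \cdot \frac{1}{13}\right) \frac{1}{321} = \left(238 + \frac{10}{13}\right) \frac{1}{321} = \frac{3104}{13} \cdot \frac{1}{321} = \frac{3104}{4173}$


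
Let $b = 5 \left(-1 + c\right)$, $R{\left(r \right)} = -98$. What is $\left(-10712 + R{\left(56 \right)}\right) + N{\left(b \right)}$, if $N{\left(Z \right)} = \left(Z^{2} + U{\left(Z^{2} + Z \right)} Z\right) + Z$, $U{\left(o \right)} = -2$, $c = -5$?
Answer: $-9880$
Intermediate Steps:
$b = -30$ ($b = 5 \left(-1 - 5\right) = 5 \left(-6\right) = -30$)
$N{\left(Z \right)} = Z^{2} - Z$ ($N{\left(Z \right)} = \left(Z^{2} - 2 Z\right) + Z = Z^{2} - Z$)
$\left(-10712 + R{\left(56 \right)}\right) + N{\left(b \right)} = \left(-10712 - 98\right) - 30 \left(-1 - 30\right) = -10810 - -930 = -10810 + 930 = -9880$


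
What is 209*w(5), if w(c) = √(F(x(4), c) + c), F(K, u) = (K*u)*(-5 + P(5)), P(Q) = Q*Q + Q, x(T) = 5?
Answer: 627*√70 ≈ 5245.9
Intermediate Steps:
P(Q) = Q + Q² (P(Q) = Q² + Q = Q + Q²)
F(K, u) = 25*K*u (F(K, u) = (K*u)*(-5 + 5*(1 + 5)) = (K*u)*(-5 + 5*6) = (K*u)*(-5 + 30) = (K*u)*25 = 25*K*u)
w(c) = 3*√14*√c (w(c) = √(25*5*c + c) = √(125*c + c) = √(126*c) = 3*√14*√c)
209*w(5) = 209*(3*√14*√5) = 209*(3*√70) = 627*√70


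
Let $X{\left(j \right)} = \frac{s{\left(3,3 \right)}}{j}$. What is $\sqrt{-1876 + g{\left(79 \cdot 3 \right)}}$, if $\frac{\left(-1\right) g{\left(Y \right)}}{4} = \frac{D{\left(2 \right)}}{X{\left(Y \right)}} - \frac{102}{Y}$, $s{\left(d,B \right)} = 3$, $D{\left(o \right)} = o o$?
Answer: $\frac{2 i \sqrt{4896499}}{79} \approx 56.02 i$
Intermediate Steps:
$D{\left(o \right)} = o^{2}$
$X{\left(j \right)} = \frac{3}{j}$
$g{\left(Y \right)} = \frac{408}{Y} - \frac{16 Y}{3}$ ($g{\left(Y \right)} = - 4 \left(\frac{2^{2}}{3 \frac{1}{Y}} - \frac{102}{Y}\right) = - 4 \left(4 \frac{Y}{3} - \frac{102}{Y}\right) = - 4 \left(\frac{4 Y}{3} - \frac{102}{Y}\right) = - 4 \left(- \frac{102}{Y} + \frac{4 Y}{3}\right) = \frac{408}{Y} - \frac{16 Y}{3}$)
$\sqrt{-1876 + g{\left(79 \cdot 3 \right)}} = \sqrt{-1876 + \left(\frac{408}{79 \cdot 3} - \frac{16 \cdot 79 \cdot 3}{3}\right)} = \sqrt{-1876 + \left(\frac{408}{237} - 1264\right)} = \sqrt{-1876 + \left(408 \cdot \frac{1}{237} - 1264\right)} = \sqrt{-1876 + \left(\frac{136}{79} - 1264\right)} = \sqrt{-1876 - \frac{99720}{79}} = \sqrt{- \frac{247924}{79}} = \frac{2 i \sqrt{4896499}}{79}$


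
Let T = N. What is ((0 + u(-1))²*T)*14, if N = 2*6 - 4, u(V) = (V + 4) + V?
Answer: 448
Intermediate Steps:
u(V) = 4 + 2*V (u(V) = (4 + V) + V = 4 + 2*V)
N = 8 (N = 12 - 4 = 8)
T = 8
((0 + u(-1))²*T)*14 = ((0 + (4 + 2*(-1)))²*8)*14 = ((0 + (4 - 2))²*8)*14 = ((0 + 2)²*8)*14 = (2²*8)*14 = (4*8)*14 = 32*14 = 448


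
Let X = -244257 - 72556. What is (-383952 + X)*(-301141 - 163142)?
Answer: 325353276495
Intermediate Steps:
X = -316813
(-383952 + X)*(-301141 - 163142) = (-383952 - 316813)*(-301141 - 163142) = -700765*(-464283) = 325353276495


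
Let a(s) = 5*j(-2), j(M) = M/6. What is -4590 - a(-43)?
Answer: -13765/3 ≈ -4588.3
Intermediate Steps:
j(M) = M/6 (j(M) = M*(⅙) = M/6)
a(s) = -5/3 (a(s) = 5*((⅙)*(-2)) = 5*(-⅓) = -5/3)
-4590 - a(-43) = -4590 - 1*(-5/3) = -4590 + 5/3 = -13765/3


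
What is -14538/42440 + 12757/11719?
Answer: 185518129/248677180 ≈ 0.74602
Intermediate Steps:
-14538/42440 + 12757/11719 = -14538*1/42440 + 12757*(1/11719) = -7269/21220 + 12757/11719 = 185518129/248677180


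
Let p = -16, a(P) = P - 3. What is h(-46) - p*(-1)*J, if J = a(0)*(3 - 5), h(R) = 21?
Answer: -75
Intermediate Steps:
a(P) = -3 + P
J = 6 (J = (-3 + 0)*(3 - 5) = -3*(-2) = 6)
h(-46) - p*(-1)*J = 21 - (-16*(-1))*6 = 21 - 16*6 = 21 - 1*96 = 21 - 96 = -75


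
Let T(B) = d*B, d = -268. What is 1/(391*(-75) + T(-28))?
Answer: -1/21821 ≈ -4.5827e-5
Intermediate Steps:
T(B) = -268*B
1/(391*(-75) + T(-28)) = 1/(391*(-75) - 268*(-28)) = 1/(-29325 + 7504) = 1/(-21821) = -1/21821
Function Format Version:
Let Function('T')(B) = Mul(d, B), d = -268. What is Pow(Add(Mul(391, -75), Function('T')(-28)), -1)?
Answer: Rational(-1, 21821) ≈ -4.5827e-5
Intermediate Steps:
Function('T')(B) = Mul(-268, B)
Pow(Add(Mul(391, -75), Function('T')(-28)), -1) = Pow(Add(Mul(391, -75), Mul(-268, -28)), -1) = Pow(Add(-29325, 7504), -1) = Pow(-21821, -1) = Rational(-1, 21821)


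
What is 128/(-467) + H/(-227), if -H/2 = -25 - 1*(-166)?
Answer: 102638/106009 ≈ 0.96820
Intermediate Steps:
H = -282 (H = -2*(-25 - 1*(-166)) = -2*(-25 + 166) = -2*141 = -282)
128/(-467) + H/(-227) = 128/(-467) - 282/(-227) = 128*(-1/467) - 282*(-1/227) = -128/467 + 282/227 = 102638/106009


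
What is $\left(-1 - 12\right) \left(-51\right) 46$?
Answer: $30498$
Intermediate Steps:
$\left(-1 - 12\right) \left(-51\right) 46 = \left(-13\right) \left(-51\right) 46 = 663 \cdot 46 = 30498$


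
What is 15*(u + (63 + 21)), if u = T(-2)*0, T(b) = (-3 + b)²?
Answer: 1260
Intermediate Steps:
u = 0 (u = (-3 - 2)²*0 = (-5)²*0 = 25*0 = 0)
15*(u + (63 + 21)) = 15*(0 + (63 + 21)) = 15*(0 + 84) = 15*84 = 1260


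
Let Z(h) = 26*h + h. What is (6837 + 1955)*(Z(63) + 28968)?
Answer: 269641848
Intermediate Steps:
Z(h) = 27*h
(6837 + 1955)*(Z(63) + 28968) = (6837 + 1955)*(27*63 + 28968) = 8792*(1701 + 28968) = 8792*30669 = 269641848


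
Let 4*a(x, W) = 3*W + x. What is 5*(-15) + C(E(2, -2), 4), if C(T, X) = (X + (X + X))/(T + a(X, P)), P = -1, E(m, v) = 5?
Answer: -509/7 ≈ -72.714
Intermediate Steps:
a(x, W) = x/4 + 3*W/4 (a(x, W) = (3*W + x)/4 = (x + 3*W)/4 = x/4 + 3*W/4)
C(T, X) = 3*X/(-3/4 + T + X/4) (C(T, X) = (X + (X + X))/(T + (X/4 + (3/4)*(-1))) = (X + 2*X)/(T + (X/4 - 3/4)) = (3*X)/(T + (-3/4 + X/4)) = (3*X)/(-3/4 + T + X/4) = 3*X/(-3/4 + T + X/4))
5*(-15) + C(E(2, -2), 4) = 5*(-15) + 12*4/(-3 + 4 + 4*5) = -75 + 12*4/(-3 + 4 + 20) = -75 + 12*4/21 = -75 + 12*4*(1/21) = -75 + 16/7 = -509/7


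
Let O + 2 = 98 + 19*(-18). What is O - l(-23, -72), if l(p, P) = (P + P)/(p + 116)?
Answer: -7578/31 ≈ -244.45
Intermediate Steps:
l(p, P) = 2*P/(116 + p) (l(p, P) = (2*P)/(116 + p) = 2*P/(116 + p))
O = -246 (O = -2 + (98 + 19*(-18)) = -2 + (98 - 342) = -2 - 244 = -246)
O - l(-23, -72) = -246 - 2*(-72)/(116 - 23) = -246 - 2*(-72)/93 = -246 - 1*(-48/31) = -246 + 48/31 = -7578/31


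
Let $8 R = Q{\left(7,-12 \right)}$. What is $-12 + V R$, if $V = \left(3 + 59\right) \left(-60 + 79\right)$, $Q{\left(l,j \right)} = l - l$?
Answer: $-12$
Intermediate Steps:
$Q{\left(l,j \right)} = 0$
$R = 0$ ($R = \frac{1}{8} \cdot 0 = 0$)
$V = 1178$ ($V = 62 \cdot 19 = 1178$)
$-12 + V R = -12 + 1178 \cdot 0 = -12 + 0 = -12$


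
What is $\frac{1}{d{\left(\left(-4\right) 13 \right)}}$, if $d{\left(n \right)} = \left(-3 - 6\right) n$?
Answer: $\frac{1}{468} \approx 0.0021368$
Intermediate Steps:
$d{\left(n \right)} = - 9 n$
$\frac{1}{d{\left(\left(-4\right) 13 \right)}} = \frac{1}{\left(-9\right) \left(\left(-4\right) 13\right)} = \frac{1}{\left(-9\right) \left(-52\right)} = \frac{1}{468}$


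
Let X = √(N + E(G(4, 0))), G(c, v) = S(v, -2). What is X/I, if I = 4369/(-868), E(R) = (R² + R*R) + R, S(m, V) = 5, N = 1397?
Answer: -19096*√3/4369 ≈ -7.5704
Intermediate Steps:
G(c, v) = 5
E(R) = R + 2*R² (E(R) = (R² + R²) + R = 2*R² + R = R + 2*R²)
I = -4369/868 (I = 4369*(-1/868) = -4369/868 ≈ -5.0334)
X = 22*√3 (X = √(1397 + 5*(1 + 2*5)) = √(1397 + 5*(1 + 10)) = √(1397 + 5*11) = √(1397 + 55) = √1452 = 22*√3 ≈ 38.105)
X/I = (22*√3)/(-4369/868) = (22*√3)*(-868/4369) = -19096*√3/4369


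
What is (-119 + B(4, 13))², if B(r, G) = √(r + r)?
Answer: 14169 - 476*√2 ≈ 13496.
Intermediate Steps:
B(r, G) = √2*√r (B(r, G) = √(2*r) = √2*√r)
(-119 + B(4, 13))² = (-119 + √2*√4)² = (-119 + √2*2)² = (-119 + 2*√2)²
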